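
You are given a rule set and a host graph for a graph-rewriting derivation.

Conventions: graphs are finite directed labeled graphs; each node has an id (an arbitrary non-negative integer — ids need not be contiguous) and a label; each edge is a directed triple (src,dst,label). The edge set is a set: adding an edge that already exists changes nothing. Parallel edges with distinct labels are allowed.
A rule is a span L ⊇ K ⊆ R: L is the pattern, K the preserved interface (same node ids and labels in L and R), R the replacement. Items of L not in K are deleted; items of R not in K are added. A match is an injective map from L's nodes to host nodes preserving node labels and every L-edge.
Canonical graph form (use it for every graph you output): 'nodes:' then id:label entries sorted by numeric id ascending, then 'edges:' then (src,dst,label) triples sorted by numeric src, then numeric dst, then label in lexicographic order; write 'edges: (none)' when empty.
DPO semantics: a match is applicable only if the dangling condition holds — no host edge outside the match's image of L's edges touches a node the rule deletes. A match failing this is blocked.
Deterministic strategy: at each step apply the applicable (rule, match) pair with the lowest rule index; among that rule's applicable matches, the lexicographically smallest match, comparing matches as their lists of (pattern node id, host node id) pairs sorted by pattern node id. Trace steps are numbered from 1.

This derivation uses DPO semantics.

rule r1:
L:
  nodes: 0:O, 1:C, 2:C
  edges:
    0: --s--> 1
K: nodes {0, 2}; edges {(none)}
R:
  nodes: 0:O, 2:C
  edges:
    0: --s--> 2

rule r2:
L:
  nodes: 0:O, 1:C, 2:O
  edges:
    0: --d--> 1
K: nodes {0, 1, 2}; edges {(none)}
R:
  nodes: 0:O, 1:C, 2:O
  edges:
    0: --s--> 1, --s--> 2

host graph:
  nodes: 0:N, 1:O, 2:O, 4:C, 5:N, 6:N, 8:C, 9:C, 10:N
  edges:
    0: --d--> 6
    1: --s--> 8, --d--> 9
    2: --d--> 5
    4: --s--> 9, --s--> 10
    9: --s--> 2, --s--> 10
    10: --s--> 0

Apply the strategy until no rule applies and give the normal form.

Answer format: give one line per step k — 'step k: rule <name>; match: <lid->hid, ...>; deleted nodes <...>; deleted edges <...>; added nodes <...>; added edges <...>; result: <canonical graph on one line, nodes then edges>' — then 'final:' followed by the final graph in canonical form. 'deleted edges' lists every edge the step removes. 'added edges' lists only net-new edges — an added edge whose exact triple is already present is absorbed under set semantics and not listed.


step 1: rule r1; match: 0->1, 1->8, 2->4; deleted nodes 8; deleted edges (1,8,s); added nodes (none); added edges (1,4,s); result: nodes: 0:N, 1:O, 2:O, 4:C, 5:N, 6:N, 9:C, 10:N edges: (0,6,d); (1,4,s); (1,9,d); (2,5,d); (4,9,s); (4,10,s); (9,2,s); (9,10,s); (10,0,s)
step 2: rule r2; match: 0->1, 1->9, 2->2; deleted nodes (none); deleted edges (1,9,d); added nodes (none); added edges (1,2,s); (1,9,s); result: nodes: 0:N, 1:O, 2:O, 4:C, 5:N, 6:N, 9:C, 10:N edges: (0,6,d); (1,2,s); (1,4,s); (1,9,s); (2,5,d); (4,9,s); (4,10,s); (9,2,s); (9,10,s); (10,0,s)
final:
nodes: 0:N, 1:O, 2:O, 4:C, 5:N, 6:N, 9:C, 10:N
edges: (0,6,d); (1,2,s); (1,4,s); (1,9,s); (2,5,d); (4,9,s); (4,10,s); (9,2,s); (9,10,s); (10,0,s)


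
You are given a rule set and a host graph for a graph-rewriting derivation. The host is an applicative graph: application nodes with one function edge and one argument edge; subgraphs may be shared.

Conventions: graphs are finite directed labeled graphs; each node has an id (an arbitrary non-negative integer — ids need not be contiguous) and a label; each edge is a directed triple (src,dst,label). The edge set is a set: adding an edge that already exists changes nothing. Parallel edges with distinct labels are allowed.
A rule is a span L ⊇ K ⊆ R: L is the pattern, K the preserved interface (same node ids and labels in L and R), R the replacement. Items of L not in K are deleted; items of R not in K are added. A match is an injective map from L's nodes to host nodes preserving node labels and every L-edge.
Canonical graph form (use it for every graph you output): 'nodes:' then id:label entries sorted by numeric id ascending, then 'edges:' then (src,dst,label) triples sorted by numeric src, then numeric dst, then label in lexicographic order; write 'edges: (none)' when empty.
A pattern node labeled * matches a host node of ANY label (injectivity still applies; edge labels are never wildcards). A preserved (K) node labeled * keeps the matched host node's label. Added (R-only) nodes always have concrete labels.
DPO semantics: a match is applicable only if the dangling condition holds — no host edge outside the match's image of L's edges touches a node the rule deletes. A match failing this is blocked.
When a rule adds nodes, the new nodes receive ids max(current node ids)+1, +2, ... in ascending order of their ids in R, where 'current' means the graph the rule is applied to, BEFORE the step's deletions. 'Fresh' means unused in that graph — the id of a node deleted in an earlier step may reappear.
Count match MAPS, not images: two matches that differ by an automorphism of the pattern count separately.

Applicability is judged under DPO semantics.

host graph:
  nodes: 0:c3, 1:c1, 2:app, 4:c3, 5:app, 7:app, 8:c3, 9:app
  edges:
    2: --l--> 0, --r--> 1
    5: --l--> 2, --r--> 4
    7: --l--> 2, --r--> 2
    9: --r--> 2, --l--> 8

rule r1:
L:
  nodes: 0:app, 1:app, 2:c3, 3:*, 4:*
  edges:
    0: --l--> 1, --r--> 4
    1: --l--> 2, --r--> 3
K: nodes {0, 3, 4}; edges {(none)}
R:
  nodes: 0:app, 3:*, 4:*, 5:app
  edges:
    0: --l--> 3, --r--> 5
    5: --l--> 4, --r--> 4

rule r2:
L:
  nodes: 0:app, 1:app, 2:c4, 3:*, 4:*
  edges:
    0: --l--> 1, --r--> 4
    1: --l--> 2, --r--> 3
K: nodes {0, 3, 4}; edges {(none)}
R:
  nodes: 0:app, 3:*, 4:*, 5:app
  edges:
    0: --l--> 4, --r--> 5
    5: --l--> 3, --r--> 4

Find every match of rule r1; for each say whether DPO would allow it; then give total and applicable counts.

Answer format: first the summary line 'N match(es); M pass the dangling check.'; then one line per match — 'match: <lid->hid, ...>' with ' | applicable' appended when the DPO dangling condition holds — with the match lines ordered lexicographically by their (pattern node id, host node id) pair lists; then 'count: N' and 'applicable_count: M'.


1 match(es); 0 pass the dangling check.
match: 0->5, 1->2, 2->0, 3->1, 4->4
count: 1
applicable_count: 0


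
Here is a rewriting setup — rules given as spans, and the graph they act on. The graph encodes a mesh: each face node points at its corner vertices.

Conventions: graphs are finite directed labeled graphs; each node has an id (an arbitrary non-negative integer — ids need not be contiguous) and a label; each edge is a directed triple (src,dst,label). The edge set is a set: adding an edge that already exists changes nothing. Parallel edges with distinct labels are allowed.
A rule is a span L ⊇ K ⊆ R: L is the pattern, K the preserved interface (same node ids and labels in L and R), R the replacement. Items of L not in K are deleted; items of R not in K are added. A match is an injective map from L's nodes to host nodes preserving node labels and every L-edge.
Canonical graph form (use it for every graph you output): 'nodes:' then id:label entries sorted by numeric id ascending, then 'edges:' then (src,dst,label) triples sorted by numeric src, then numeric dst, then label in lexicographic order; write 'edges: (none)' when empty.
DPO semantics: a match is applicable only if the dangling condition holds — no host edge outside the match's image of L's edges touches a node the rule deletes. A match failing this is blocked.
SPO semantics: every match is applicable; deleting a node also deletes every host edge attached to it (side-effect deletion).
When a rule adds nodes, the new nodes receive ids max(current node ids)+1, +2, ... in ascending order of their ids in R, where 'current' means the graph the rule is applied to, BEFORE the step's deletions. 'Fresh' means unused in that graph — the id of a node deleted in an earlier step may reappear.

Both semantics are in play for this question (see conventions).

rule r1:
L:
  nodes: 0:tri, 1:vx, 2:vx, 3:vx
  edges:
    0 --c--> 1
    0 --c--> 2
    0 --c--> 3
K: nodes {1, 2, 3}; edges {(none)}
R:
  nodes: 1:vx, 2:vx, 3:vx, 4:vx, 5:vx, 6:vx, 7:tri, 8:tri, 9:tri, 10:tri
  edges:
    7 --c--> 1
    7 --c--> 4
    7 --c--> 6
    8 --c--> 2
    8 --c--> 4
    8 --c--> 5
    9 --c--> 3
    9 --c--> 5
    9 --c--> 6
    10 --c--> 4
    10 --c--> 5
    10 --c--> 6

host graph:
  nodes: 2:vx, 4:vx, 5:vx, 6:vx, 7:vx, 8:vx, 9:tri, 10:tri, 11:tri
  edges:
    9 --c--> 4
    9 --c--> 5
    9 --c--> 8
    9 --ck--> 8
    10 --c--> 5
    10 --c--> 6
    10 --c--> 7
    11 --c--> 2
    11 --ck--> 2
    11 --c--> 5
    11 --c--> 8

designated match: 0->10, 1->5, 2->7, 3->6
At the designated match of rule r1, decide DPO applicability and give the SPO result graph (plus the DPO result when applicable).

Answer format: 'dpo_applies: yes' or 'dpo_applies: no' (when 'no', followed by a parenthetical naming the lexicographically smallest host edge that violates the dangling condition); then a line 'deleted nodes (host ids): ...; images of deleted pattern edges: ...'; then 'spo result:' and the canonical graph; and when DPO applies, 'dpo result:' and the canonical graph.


dpo_applies: yes
deleted nodes (host ids): 10; images of deleted pattern edges: (10,5,c); (10,6,c); (10,7,c)
spo result:
nodes: 2:vx, 4:vx, 5:vx, 6:vx, 7:vx, 8:vx, 9:tri, 11:tri, 12:vx, 13:vx, 14:vx, 15:tri, 16:tri, 17:tri, 18:tri
edges: (9,4,c); (9,5,c); (9,8,c); (9,8,ck); (11,2,c); (11,2,ck); (11,5,c); (11,8,c); (15,5,c); (15,12,c); (15,14,c); (16,7,c); (16,12,c); (16,13,c); (17,6,c); (17,13,c); (17,14,c); (18,12,c); (18,13,c); (18,14,c)
dpo result:
nodes: 2:vx, 4:vx, 5:vx, 6:vx, 7:vx, 8:vx, 9:tri, 11:tri, 12:vx, 13:vx, 14:vx, 15:tri, 16:tri, 17:tri, 18:tri
edges: (9,4,c); (9,5,c); (9,8,c); (9,8,ck); (11,2,c); (11,2,ck); (11,5,c); (11,8,c); (15,5,c); (15,12,c); (15,14,c); (16,7,c); (16,12,c); (16,13,c); (17,6,c); (17,13,c); (17,14,c); (18,12,c); (18,13,c); (18,14,c)


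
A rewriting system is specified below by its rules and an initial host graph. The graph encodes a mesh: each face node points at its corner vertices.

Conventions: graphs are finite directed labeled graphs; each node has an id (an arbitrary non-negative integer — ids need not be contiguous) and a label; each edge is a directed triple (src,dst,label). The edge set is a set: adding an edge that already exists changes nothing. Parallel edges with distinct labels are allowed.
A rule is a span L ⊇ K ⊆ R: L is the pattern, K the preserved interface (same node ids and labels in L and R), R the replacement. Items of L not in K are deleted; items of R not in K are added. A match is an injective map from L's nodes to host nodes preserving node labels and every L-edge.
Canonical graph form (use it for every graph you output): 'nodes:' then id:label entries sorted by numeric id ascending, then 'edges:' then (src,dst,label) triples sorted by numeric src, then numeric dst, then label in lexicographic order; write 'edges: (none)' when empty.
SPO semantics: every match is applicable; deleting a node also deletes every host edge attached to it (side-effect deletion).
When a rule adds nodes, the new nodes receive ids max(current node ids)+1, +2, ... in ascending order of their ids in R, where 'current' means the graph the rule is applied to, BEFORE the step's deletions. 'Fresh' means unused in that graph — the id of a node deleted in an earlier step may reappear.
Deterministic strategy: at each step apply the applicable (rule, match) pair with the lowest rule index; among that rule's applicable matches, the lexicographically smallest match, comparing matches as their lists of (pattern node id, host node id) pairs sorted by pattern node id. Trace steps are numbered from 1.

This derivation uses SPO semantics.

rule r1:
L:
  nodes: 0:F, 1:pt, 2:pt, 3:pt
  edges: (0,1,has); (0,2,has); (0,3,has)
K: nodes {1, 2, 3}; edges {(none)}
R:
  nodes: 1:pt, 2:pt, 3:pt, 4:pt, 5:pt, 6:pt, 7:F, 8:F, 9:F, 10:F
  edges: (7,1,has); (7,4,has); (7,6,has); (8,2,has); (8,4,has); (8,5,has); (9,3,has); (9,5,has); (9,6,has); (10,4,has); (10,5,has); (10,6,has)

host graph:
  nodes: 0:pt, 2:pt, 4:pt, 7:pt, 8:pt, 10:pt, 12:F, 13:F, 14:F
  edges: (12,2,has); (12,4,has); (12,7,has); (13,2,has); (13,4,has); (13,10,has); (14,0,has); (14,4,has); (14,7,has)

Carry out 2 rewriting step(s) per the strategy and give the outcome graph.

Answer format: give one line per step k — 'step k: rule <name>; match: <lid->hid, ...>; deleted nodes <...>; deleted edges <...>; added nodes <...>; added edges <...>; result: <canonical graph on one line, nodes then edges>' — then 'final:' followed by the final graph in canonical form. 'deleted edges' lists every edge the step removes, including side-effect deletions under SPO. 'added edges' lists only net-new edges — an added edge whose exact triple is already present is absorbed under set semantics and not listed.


step 1: rule r1; match: 0->12, 1->2, 2->4, 3->7; deleted nodes 12; deleted edges (12,2,has); (12,4,has); (12,7,has); added nodes 15, 16, 17, 18, 19, 20, 21; added edges (18,2,has); (18,15,has); (18,17,has); (19,4,has); (19,15,has); (19,16,has); (20,7,has); (20,16,has); (20,17,has); (21,15,has); (21,16,has); (21,17,has); result: nodes: 0:pt, 2:pt, 4:pt, 7:pt, 8:pt, 10:pt, 13:F, 14:F, 15:pt, 16:pt, 17:pt, 18:F, 19:F, 20:F, 21:F edges: (13,2,has); (13,4,has); (13,10,has); (14,0,has); (14,4,has); (14,7,has); (18,2,has); (18,15,has); (18,17,has); (19,4,has); (19,15,has); (19,16,has); (20,7,has); (20,16,has); (20,17,has); (21,15,has); (21,16,has); (21,17,has)
step 2: rule r1; match: 0->13, 1->2, 2->4, 3->10; deleted nodes 13; deleted edges (13,2,has); (13,4,has); (13,10,has); added nodes 22, 23, 24, 25, 26, 27, 28; added edges (25,2,has); (25,22,has); (25,24,has); (26,4,has); (26,22,has); (26,23,has); (27,10,has); (27,23,has); (27,24,has); (28,22,has); (28,23,has); (28,24,has); result: nodes: 0:pt, 2:pt, 4:pt, 7:pt, 8:pt, 10:pt, 14:F, 15:pt, 16:pt, 17:pt, 18:F, 19:F, 20:F, 21:F, 22:pt, 23:pt, 24:pt, 25:F, 26:F, 27:F, 28:F edges: (14,0,has); (14,4,has); (14,7,has); (18,2,has); (18,15,has); (18,17,has); (19,4,has); (19,15,has); (19,16,has); (20,7,has); (20,16,has); (20,17,has); (21,15,has); (21,16,has); (21,17,has); (25,2,has); (25,22,has); (25,24,has); (26,4,has); (26,22,has); (26,23,has); (27,10,has); (27,23,has); (27,24,has); (28,22,has); (28,23,has); (28,24,has)
final:
nodes: 0:pt, 2:pt, 4:pt, 7:pt, 8:pt, 10:pt, 14:F, 15:pt, 16:pt, 17:pt, 18:F, 19:F, 20:F, 21:F, 22:pt, 23:pt, 24:pt, 25:F, 26:F, 27:F, 28:F
edges: (14,0,has); (14,4,has); (14,7,has); (18,2,has); (18,15,has); (18,17,has); (19,4,has); (19,15,has); (19,16,has); (20,7,has); (20,16,has); (20,17,has); (21,15,has); (21,16,has); (21,17,has); (25,2,has); (25,22,has); (25,24,has); (26,4,has); (26,22,has); (26,23,has); (27,10,has); (27,23,has); (27,24,has); (28,22,has); (28,23,has); (28,24,has)


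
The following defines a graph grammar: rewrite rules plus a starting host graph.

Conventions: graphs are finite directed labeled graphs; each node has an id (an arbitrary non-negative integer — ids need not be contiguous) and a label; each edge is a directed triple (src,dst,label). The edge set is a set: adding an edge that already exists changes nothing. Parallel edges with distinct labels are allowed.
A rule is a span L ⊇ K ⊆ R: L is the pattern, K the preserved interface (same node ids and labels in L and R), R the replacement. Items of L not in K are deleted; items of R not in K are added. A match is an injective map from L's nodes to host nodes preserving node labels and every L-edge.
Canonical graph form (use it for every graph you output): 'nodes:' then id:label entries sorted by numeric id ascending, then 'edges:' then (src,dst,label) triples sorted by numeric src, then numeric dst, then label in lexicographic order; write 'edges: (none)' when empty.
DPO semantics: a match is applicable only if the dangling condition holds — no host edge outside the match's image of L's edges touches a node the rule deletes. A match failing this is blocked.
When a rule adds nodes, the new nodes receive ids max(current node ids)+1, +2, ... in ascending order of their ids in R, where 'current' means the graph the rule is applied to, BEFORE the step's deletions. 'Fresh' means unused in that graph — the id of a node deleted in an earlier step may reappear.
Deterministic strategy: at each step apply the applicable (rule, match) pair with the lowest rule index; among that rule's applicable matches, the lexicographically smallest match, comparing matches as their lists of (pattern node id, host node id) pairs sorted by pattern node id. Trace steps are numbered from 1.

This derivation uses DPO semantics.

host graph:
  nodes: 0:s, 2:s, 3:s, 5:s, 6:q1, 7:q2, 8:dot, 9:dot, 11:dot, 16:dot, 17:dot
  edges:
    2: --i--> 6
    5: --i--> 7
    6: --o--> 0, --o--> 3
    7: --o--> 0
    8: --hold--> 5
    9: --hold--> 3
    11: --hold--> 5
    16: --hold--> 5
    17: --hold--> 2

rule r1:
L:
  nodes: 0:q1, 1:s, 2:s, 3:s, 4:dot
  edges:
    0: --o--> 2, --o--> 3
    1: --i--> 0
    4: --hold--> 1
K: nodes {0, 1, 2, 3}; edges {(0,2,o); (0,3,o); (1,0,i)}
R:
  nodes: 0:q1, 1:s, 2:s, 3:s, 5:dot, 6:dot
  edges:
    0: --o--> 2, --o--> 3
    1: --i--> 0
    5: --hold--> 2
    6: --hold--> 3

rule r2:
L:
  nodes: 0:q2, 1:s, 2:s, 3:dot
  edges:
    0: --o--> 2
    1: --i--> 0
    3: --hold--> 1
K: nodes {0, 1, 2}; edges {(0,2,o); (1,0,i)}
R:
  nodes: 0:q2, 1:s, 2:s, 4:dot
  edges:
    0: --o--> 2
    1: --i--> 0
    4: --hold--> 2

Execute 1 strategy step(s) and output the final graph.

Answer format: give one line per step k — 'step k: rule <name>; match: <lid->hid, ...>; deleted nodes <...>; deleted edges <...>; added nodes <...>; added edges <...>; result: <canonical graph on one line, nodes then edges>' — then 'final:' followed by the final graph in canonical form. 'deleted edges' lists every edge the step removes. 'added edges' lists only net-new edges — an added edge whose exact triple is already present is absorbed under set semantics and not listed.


step 1: rule r1; match: 0->6, 1->2, 2->0, 3->3, 4->17; deleted nodes 17; deleted edges (17,2,hold); added nodes 18, 19; added edges (18,0,hold); (19,3,hold); result: nodes: 0:s, 2:s, 3:s, 5:s, 6:q1, 7:q2, 8:dot, 9:dot, 11:dot, 16:dot, 18:dot, 19:dot edges: (2,6,i); (5,7,i); (6,0,o); (6,3,o); (7,0,o); (8,5,hold); (9,3,hold); (11,5,hold); (16,5,hold); (18,0,hold); (19,3,hold)
final:
nodes: 0:s, 2:s, 3:s, 5:s, 6:q1, 7:q2, 8:dot, 9:dot, 11:dot, 16:dot, 18:dot, 19:dot
edges: (2,6,i); (5,7,i); (6,0,o); (6,3,o); (7,0,o); (8,5,hold); (9,3,hold); (11,5,hold); (16,5,hold); (18,0,hold); (19,3,hold)


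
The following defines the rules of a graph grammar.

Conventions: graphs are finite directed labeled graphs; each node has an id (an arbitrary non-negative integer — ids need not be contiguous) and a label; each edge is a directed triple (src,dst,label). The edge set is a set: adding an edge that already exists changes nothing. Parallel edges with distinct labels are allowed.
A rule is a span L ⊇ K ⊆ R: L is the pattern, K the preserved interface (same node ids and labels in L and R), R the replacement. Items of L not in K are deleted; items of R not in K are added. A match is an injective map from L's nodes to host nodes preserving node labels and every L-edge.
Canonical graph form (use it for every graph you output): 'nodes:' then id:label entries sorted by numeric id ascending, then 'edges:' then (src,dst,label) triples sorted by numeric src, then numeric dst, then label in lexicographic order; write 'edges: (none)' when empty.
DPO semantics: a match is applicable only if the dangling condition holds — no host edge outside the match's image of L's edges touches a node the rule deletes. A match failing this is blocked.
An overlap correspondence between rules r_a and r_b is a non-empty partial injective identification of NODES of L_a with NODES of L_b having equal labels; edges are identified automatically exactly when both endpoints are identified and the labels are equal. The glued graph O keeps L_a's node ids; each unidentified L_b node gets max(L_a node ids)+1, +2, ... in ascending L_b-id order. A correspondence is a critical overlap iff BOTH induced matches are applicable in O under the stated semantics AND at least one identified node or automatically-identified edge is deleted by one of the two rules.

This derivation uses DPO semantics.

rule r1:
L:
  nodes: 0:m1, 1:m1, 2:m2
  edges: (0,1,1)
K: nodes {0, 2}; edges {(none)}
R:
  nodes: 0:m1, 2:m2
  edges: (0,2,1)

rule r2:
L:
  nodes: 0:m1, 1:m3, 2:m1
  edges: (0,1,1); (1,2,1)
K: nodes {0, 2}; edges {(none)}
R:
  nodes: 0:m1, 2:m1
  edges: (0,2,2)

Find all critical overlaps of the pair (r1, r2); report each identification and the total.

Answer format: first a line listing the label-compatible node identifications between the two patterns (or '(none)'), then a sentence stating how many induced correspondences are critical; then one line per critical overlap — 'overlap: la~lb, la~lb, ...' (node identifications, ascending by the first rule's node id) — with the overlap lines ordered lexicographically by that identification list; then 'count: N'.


label-compatible node identifications between L(r1) and L(r2): 0~0, 0~2, 1~0, 1~2
0 of the induced correspondences are critical overlaps of r1 and r2.
count: 0


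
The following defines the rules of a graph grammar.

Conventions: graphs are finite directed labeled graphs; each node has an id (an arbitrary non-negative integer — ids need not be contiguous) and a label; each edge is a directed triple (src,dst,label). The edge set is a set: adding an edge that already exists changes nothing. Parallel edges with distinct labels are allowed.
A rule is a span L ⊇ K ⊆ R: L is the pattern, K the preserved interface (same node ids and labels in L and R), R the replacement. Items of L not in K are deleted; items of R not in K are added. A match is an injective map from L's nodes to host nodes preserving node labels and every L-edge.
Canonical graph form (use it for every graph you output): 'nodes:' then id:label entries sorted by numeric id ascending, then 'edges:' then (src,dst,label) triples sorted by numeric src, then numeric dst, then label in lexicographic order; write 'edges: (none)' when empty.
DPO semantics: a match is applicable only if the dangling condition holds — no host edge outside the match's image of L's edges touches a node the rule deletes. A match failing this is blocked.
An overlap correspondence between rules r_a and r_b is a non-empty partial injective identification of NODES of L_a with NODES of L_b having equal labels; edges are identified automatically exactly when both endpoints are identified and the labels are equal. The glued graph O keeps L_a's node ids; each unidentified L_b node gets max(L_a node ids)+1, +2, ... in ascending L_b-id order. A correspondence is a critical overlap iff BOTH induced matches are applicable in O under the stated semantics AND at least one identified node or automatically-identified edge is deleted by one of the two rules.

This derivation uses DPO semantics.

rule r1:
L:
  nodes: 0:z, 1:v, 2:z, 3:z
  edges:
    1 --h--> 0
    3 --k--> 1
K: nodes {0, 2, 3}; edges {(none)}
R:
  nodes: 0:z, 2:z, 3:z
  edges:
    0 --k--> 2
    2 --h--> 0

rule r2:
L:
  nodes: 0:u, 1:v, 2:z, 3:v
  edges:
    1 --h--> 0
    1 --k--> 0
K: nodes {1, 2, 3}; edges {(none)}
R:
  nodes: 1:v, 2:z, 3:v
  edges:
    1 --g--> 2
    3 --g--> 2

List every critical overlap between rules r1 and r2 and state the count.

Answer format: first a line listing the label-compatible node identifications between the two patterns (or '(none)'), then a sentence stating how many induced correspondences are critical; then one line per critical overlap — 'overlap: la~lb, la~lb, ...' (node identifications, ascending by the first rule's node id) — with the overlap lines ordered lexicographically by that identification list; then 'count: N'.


label-compatible node identifications between L(r1) and L(r2): 0~2, 1~1, 1~3, 2~2, 3~2
4 of the induced correspondences are critical overlaps of r1 and r2.
overlap: 0~2, 1~3
overlap: 1~3
overlap: 1~3, 2~2
overlap: 1~3, 3~2
count: 4


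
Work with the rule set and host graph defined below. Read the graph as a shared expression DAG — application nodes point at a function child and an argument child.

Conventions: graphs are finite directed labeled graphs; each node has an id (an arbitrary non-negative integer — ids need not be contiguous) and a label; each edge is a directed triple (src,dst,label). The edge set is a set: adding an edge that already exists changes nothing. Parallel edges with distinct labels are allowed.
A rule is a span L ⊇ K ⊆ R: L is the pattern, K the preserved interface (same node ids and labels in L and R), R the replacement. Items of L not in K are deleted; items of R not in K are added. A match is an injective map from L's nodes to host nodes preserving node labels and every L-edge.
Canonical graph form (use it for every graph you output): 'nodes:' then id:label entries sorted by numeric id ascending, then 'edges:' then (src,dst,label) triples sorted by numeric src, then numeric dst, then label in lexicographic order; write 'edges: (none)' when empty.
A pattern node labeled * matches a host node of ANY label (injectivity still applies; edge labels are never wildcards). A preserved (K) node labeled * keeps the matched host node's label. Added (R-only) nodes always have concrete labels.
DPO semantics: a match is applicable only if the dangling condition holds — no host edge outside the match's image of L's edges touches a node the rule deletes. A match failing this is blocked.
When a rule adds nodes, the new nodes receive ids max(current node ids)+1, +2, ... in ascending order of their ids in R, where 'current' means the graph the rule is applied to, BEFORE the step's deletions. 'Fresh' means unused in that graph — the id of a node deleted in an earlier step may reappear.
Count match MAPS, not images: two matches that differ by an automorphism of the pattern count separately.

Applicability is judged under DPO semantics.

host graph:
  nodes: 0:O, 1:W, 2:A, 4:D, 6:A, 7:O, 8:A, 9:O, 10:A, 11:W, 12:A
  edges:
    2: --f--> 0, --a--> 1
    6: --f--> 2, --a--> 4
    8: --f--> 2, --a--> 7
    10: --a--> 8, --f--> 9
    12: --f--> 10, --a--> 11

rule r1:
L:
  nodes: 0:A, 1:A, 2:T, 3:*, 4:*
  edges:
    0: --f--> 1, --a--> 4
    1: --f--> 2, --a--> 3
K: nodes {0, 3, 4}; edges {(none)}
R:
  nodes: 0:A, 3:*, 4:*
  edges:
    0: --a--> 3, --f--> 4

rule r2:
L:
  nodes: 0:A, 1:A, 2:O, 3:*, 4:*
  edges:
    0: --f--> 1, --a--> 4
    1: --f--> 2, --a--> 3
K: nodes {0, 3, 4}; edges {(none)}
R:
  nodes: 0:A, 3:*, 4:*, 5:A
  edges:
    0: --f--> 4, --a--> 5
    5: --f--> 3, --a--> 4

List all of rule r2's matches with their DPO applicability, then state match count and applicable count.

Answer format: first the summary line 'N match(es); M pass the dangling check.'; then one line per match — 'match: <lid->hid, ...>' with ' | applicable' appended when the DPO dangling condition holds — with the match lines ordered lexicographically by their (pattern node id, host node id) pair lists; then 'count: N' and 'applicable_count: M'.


3 match(es); 1 pass the dangling check.
match: 0->6, 1->2, 2->0, 3->1, 4->4
match: 0->8, 1->2, 2->0, 3->1, 4->7
match: 0->12, 1->10, 2->9, 3->8, 4->11 | applicable
count: 3
applicable_count: 1


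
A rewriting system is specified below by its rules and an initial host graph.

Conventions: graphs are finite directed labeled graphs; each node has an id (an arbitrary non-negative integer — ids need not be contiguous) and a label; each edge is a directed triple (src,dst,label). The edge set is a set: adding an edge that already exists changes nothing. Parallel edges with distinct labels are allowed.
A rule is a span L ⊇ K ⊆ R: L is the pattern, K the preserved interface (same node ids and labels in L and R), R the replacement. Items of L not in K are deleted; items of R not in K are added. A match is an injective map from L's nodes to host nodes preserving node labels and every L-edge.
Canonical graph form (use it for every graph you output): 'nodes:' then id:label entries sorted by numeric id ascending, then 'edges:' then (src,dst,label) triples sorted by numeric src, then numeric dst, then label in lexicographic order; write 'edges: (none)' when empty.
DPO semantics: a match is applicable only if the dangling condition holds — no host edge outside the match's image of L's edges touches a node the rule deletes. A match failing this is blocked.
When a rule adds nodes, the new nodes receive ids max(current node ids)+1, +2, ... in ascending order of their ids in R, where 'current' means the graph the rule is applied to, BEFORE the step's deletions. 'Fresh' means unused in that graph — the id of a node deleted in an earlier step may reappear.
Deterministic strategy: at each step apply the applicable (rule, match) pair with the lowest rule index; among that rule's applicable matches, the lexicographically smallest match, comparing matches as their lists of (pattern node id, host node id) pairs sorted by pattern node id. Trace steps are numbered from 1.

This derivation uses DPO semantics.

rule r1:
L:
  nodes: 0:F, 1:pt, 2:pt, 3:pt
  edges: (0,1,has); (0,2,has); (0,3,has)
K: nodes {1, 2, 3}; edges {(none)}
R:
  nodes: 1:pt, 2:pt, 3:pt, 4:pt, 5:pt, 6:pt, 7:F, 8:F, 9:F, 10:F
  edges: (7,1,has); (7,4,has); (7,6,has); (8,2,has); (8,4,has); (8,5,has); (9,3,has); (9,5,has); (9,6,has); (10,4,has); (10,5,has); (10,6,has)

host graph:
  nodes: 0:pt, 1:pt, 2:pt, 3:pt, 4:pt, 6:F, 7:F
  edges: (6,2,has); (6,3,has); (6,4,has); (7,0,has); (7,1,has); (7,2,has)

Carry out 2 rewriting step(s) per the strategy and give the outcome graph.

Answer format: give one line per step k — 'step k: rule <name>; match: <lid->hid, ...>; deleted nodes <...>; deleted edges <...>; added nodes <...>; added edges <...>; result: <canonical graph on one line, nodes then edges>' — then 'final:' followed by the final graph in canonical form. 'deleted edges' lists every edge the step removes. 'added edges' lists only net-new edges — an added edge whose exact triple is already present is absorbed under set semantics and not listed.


step 1: rule r1; match: 0->6, 1->2, 2->3, 3->4; deleted nodes 6; deleted edges (6,2,has); (6,3,has); (6,4,has); added nodes 8, 9, 10, 11, 12, 13, 14; added edges (11,2,has); (11,8,has); (11,10,has); (12,3,has); (12,8,has); (12,9,has); (13,4,has); (13,9,has); (13,10,has); (14,8,has); (14,9,has); (14,10,has); result: nodes: 0:pt, 1:pt, 2:pt, 3:pt, 4:pt, 7:F, 8:pt, 9:pt, 10:pt, 11:F, 12:F, 13:F, 14:F edges: (7,0,has); (7,1,has); (7,2,has); (11,2,has); (11,8,has); (11,10,has); (12,3,has); (12,8,has); (12,9,has); (13,4,has); (13,9,has); (13,10,has); (14,8,has); (14,9,has); (14,10,has)
step 2: rule r1; match: 0->7, 1->0, 2->1, 3->2; deleted nodes 7; deleted edges (7,0,has); (7,1,has); (7,2,has); added nodes 15, 16, 17, 18, 19, 20, 21; added edges (18,0,has); (18,15,has); (18,17,has); (19,1,has); (19,15,has); (19,16,has); (20,2,has); (20,16,has); (20,17,has); (21,15,has); (21,16,has); (21,17,has); result: nodes: 0:pt, 1:pt, 2:pt, 3:pt, 4:pt, 8:pt, 9:pt, 10:pt, 11:F, 12:F, 13:F, 14:F, 15:pt, 16:pt, 17:pt, 18:F, 19:F, 20:F, 21:F edges: (11,2,has); (11,8,has); (11,10,has); (12,3,has); (12,8,has); (12,9,has); (13,4,has); (13,9,has); (13,10,has); (14,8,has); (14,9,has); (14,10,has); (18,0,has); (18,15,has); (18,17,has); (19,1,has); (19,15,has); (19,16,has); (20,2,has); (20,16,has); (20,17,has); (21,15,has); (21,16,has); (21,17,has)
final:
nodes: 0:pt, 1:pt, 2:pt, 3:pt, 4:pt, 8:pt, 9:pt, 10:pt, 11:F, 12:F, 13:F, 14:F, 15:pt, 16:pt, 17:pt, 18:F, 19:F, 20:F, 21:F
edges: (11,2,has); (11,8,has); (11,10,has); (12,3,has); (12,8,has); (12,9,has); (13,4,has); (13,9,has); (13,10,has); (14,8,has); (14,9,has); (14,10,has); (18,0,has); (18,15,has); (18,17,has); (19,1,has); (19,15,has); (19,16,has); (20,2,has); (20,16,has); (20,17,has); (21,15,has); (21,16,has); (21,17,has)


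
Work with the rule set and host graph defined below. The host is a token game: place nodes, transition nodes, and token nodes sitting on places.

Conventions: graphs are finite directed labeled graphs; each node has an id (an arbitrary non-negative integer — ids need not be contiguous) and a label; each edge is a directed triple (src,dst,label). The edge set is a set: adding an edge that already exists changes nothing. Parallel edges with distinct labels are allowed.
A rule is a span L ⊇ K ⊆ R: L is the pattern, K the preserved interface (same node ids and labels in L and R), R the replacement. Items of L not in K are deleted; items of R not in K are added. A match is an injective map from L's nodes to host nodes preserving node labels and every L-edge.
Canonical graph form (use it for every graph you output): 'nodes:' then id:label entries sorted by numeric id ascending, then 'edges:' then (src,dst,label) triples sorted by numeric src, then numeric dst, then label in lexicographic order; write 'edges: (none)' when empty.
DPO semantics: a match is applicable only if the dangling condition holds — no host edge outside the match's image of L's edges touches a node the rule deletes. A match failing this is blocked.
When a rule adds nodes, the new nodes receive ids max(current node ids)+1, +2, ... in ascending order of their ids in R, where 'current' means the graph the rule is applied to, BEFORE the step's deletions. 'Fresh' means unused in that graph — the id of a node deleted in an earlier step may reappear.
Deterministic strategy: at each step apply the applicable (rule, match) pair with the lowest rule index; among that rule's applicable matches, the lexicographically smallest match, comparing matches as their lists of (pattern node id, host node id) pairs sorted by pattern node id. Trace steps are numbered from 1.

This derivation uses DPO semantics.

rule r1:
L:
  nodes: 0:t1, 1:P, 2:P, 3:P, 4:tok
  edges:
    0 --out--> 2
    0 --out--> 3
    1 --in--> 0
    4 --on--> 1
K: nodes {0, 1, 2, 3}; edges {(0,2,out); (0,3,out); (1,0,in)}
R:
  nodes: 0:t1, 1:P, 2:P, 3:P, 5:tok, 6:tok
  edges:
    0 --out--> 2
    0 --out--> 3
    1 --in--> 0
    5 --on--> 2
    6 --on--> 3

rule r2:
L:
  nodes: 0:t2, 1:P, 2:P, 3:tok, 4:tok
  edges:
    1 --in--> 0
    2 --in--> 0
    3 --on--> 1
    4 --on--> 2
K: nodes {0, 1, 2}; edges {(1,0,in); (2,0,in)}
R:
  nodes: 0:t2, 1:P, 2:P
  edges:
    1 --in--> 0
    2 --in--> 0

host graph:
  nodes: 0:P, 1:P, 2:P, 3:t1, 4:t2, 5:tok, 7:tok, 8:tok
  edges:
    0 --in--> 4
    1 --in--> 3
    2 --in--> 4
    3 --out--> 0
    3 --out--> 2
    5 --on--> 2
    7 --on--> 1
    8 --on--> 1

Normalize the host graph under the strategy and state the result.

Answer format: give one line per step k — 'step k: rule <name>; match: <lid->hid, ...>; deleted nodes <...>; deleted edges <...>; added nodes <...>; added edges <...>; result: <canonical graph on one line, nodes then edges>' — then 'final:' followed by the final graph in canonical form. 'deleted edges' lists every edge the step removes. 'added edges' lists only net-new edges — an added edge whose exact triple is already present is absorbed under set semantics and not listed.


step 1: rule r1; match: 0->3, 1->1, 2->0, 3->2, 4->7; deleted nodes 7; deleted edges (7,1,on); added nodes 9, 10; added edges (9,0,on); (10,2,on); result: nodes: 0:P, 1:P, 2:P, 3:t1, 4:t2, 5:tok, 8:tok, 9:tok, 10:tok edges: (0,4,in); (1,3,in); (2,4,in); (3,0,out); (3,2,out); (5,2,on); (8,1,on); (9,0,on); (10,2,on)
step 2: rule r1; match: 0->3, 1->1, 2->0, 3->2, 4->8; deleted nodes 8; deleted edges (8,1,on); added nodes 11, 12; added edges (11,0,on); (12,2,on); result: nodes: 0:P, 1:P, 2:P, 3:t1, 4:t2, 5:tok, 9:tok, 10:tok, 11:tok, 12:tok edges: (0,4,in); (1,3,in); (2,4,in); (3,0,out); (3,2,out); (5,2,on); (9,0,on); (10,2,on); (11,0,on); (12,2,on)
step 3: rule r2; match: 0->4, 1->0, 2->2, 3->9, 4->5; deleted nodes 5, 9; deleted edges (5,2,on); (9,0,on); added nodes (none); added edges (none); result: nodes: 0:P, 1:P, 2:P, 3:t1, 4:t2, 10:tok, 11:tok, 12:tok edges: (0,4,in); (1,3,in); (2,4,in); (3,0,out); (3,2,out); (10,2,on); (11,0,on); (12,2,on)
step 4: rule r2; match: 0->4, 1->0, 2->2, 3->11, 4->10; deleted nodes 10, 11; deleted edges (10,2,on); (11,0,on); added nodes (none); added edges (none); result: nodes: 0:P, 1:P, 2:P, 3:t1, 4:t2, 12:tok edges: (0,4,in); (1,3,in); (2,4,in); (3,0,out); (3,2,out); (12,2,on)
final:
nodes: 0:P, 1:P, 2:P, 3:t1, 4:t2, 12:tok
edges: (0,4,in); (1,3,in); (2,4,in); (3,0,out); (3,2,out); (12,2,on)


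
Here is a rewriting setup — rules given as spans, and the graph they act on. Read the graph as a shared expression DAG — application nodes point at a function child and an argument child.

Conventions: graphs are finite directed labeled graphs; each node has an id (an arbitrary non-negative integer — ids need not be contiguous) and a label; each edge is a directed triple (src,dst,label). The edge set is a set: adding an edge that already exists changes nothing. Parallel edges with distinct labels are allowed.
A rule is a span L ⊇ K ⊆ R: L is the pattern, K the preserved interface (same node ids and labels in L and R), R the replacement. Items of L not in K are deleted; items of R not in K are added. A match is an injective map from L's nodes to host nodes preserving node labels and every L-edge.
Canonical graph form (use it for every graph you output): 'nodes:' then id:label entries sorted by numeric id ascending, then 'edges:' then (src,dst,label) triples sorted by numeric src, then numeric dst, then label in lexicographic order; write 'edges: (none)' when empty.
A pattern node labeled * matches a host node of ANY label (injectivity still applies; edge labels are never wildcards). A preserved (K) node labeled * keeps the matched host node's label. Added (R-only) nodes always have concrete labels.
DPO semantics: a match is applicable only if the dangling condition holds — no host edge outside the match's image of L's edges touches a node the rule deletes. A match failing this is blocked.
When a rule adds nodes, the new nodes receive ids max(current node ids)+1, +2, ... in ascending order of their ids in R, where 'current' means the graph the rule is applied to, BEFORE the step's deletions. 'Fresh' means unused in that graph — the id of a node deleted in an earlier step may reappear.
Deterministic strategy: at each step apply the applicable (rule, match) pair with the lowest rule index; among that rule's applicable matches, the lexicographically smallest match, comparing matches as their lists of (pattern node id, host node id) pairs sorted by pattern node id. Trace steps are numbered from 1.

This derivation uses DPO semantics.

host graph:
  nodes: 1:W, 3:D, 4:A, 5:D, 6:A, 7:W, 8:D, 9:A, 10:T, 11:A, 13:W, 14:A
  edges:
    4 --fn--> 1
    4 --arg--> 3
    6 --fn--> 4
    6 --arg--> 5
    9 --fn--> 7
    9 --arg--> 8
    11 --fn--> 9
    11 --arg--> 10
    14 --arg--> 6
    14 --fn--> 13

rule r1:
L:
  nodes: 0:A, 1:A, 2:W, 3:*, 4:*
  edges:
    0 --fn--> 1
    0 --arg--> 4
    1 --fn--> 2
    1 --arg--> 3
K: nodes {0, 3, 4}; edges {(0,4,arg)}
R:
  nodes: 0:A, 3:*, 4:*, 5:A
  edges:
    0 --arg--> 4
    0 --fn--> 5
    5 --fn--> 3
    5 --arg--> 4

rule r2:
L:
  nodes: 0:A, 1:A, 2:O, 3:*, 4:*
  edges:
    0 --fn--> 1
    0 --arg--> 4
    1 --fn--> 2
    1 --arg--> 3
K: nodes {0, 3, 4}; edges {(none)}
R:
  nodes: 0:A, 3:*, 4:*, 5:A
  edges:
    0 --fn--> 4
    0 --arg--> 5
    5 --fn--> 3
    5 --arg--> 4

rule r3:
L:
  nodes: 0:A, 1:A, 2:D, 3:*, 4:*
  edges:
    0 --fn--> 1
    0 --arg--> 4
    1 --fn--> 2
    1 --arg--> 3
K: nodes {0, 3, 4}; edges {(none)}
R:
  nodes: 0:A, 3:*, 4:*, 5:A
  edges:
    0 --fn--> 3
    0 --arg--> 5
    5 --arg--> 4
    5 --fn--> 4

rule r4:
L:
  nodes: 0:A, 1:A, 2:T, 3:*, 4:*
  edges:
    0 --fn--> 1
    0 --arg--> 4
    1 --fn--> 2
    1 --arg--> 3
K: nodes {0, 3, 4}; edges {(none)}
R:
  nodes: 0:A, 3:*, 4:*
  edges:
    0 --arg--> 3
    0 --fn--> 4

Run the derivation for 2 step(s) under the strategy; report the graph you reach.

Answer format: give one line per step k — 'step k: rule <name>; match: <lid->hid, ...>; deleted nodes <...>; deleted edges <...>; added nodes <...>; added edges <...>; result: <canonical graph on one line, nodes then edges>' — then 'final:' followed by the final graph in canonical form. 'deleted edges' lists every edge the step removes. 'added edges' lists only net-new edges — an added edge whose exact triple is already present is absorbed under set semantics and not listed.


step 1: rule r1; match: 0->6, 1->4, 2->1, 3->3, 4->5; deleted nodes 1, 4; deleted edges (4,1,fn); (4,3,arg); (6,4,fn); added nodes 15; added edges (6,15,fn); (15,3,fn); (15,5,arg); result: nodes: 3:D, 5:D, 6:A, 7:W, 8:D, 9:A, 10:T, 11:A, 13:W, 14:A, 15:A edges: (6,5,arg); (6,15,fn); (9,7,fn); (9,8,arg); (11,9,fn); (11,10,arg); (14,6,arg); (14,13,fn); (15,3,fn); (15,5,arg)
step 2: rule r1; match: 0->11, 1->9, 2->7, 3->8, 4->10; deleted nodes 7, 9; deleted edges (9,7,fn); (9,8,arg); (11,9,fn); added nodes 16; added edges (11,16,fn); (16,8,fn); (16,10,arg); result: nodes: 3:D, 5:D, 6:A, 8:D, 10:T, 11:A, 13:W, 14:A, 15:A, 16:A edges: (6,5,arg); (6,15,fn); (11,10,arg); (11,16,fn); (14,6,arg); (14,13,fn); (15,3,fn); (15,5,arg); (16,8,fn); (16,10,arg)
final:
nodes: 3:D, 5:D, 6:A, 8:D, 10:T, 11:A, 13:W, 14:A, 15:A, 16:A
edges: (6,5,arg); (6,15,fn); (11,10,arg); (11,16,fn); (14,6,arg); (14,13,fn); (15,3,fn); (15,5,arg); (16,8,fn); (16,10,arg)
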